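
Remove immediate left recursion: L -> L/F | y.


Left-recursive alternatives: L/F; non-recursive: y
Introduce L': L -> yL', L' -> /FL' | ε


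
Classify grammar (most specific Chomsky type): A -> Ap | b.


Left-linear: every RHS is a terminal or one nonterminal followed by a terminal
Classification: Type 3 (Regular)


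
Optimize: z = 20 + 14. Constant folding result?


20 + 14 = 34 at compile time
Optimized: z = 34


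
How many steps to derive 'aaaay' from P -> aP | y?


Derivation: P => aP => aaP => aaaP => aaaaP => aaaay
Steps: 5


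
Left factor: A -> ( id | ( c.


Common prefix: '('
Factored: A -> ( A', A' -> id | c


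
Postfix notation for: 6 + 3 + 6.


Left to right (same or higher precedence on left)
Postfix: 6 3 + 6 +


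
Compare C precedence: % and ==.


'%' is multiplicative (level 10); '==' is equality (level 6)
Higher level binds tighter
'%' has higher precedence than '=='


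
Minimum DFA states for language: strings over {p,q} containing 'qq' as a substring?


KMP-style automaton: 2 progress states + 1 absorbing accept = 3
Minimal DFA: 3 states


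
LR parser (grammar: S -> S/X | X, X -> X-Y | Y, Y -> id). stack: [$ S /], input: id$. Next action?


no handle ('S/' is not any RHS); shift 'id'
Action: shift


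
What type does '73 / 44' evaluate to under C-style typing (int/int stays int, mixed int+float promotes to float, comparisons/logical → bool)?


Operand types: int / int
Rule: mixed int/float promotes to float; int/int stays int
Result type: int


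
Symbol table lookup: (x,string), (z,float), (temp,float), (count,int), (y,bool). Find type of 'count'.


Lookup 'count' → type int


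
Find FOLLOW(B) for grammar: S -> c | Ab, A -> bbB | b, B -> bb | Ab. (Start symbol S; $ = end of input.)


$ ∈ FOLLOW(S). For each A -> αBβ: add FIRST(β)\{ε} to FOLLOW(B); if β nullable, add FOLLOW(A).
FOLLOW(B) = {b}


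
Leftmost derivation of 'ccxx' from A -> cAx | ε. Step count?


Derivation: A => cAx => ccAxx => ccxx
Steps: 3


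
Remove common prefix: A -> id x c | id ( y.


Common prefix: 'id'
Factored: A -> id A', A' -> x c | ( y


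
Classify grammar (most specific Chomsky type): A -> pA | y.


Right-linear: every RHS is a terminal or a terminal followed by one nonterminal
Classification: Type 3 (Regular)


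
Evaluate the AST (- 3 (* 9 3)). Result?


Evaluate inner: (* 9 3) = 27
Evaluate root: (- 3 27) = -24
Result: -24


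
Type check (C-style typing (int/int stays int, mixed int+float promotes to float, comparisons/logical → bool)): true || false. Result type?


Operand types: bool || bool
Rule: logical operators take bool operands and yield bool
Result type: bool


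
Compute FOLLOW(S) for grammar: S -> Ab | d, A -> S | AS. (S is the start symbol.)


$ ∈ FOLLOW(S). For each A -> αBβ: add FIRST(β)\{ε} to FOLLOW(B); if β nullable, add FOLLOW(A).
FOLLOW(S) = {$, b, d}


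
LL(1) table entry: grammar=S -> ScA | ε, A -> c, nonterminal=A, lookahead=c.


For [A, c]: 'c' ∈ FIRST(c)
Entry: A -> c


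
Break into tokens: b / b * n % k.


Scan left to right, longest-match per lexeme
Tokens: ID(b), OP(/), ID(b), OP(*), ID(n), OP(%), ID(k)


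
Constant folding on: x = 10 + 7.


10 + 7 = 17 at compile time
Optimized: x = 17


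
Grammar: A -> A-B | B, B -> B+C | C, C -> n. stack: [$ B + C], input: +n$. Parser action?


handle 'B+C' on top
Action: reduce (B -> B+C)


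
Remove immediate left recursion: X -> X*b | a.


Left-recursive alternatives: X*b; non-recursive: a
Introduce X': X -> aX', X' -> *bX' | ε


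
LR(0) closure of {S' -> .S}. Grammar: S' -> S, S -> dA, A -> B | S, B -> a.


Start: S' -> .S
For each item with dot before a nonterminal B, add B -> .γ for every B-production
Closure: [S' -> .S, S -> .dA]


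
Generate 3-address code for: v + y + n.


Break into single-operator statements:
t1 = v + y
t2 = t1 + n


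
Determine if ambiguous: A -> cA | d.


right-linear, alternatives start with distinct terminals 'c' vs 'd': unique leftmost derivation
Unambiguous


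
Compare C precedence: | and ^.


'^' is bitwise XOR (level 4); '|' is bitwise OR (level 3)
Higher level binds tighter
'^' has higher precedence than '|'


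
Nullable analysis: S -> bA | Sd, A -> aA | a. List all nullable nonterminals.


A nonterminal is nullable iff some alternative derives ε (directly, or every symbol in it is nullable)
Nullable: {}


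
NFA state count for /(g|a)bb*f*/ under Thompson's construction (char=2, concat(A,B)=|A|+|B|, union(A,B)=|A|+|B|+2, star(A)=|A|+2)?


Syntax tree has 5 char leaf(s), 1 union(s), 2 star(s)
chars contribute 5×2 = 10; each union adds +2; each star adds +2
Total: 10 + 2 + 4 = 16 states


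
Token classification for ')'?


Pattern: delimiter/punctuation
Type: PUNCTUATION


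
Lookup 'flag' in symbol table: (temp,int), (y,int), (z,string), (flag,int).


Lookup 'flag' → type int


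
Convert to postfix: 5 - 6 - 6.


Left to right (same or higher precedence on left)
Postfix: 5 6 - 6 -


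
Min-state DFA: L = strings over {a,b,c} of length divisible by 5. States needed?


Track length mod 5: states 0..4, accept at 0
Minimal DFA: 5 states


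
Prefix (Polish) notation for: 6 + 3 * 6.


'*' binds tighter: tree is (+ 6 (* 3 6))
Prefix: + 6 * 3 6


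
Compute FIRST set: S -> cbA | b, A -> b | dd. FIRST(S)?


Per alternative of S: FIRST(cbA) = {c}; FIRST(b) = {b}
FIRST(S) = {b, c}


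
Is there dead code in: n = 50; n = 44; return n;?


first assignment to n is overwritten before any read
Dead: 'n = 50'


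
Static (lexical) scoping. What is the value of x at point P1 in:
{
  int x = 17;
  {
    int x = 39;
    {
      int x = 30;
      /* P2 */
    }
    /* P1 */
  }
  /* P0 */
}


x declared in the same block as P1
x = 39


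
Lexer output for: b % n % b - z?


Scan left to right, longest-match per lexeme
Tokens: ID(b), OP(%), ID(n), OP(%), ID(b), OP(-), ID(z)


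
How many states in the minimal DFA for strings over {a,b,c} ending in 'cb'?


Track the longest suffix of input matching a prefix of 'cb': 3 classes (prefixes of length 0..2)
Minimal DFA: 3 states


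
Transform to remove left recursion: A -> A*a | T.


Left-recursive alternatives: A*a; non-recursive: T
Introduce A': A -> TA', A' -> *aA' | ε


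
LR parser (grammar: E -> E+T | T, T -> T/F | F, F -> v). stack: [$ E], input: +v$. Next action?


shift '+' to continue E -> E+T
Action: shift


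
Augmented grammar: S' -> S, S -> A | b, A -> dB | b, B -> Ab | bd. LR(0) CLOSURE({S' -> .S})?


Start: S' -> .S
For each item with dot before a nonterminal B, add B -> .γ for every B-production
Closure: [S' -> .S, S -> .A, S -> .b, A -> .dB, A -> .b]


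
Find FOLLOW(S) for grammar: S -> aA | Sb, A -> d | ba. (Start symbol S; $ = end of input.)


$ ∈ FOLLOW(S). For each A -> αBβ: add FIRST(β)\{ε} to FOLLOW(B); if β nullable, add FOLLOW(A).
FOLLOW(S) = {$, b}


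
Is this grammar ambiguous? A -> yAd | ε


balanced y^n…d^n: each string has a unique parse
Unambiguous


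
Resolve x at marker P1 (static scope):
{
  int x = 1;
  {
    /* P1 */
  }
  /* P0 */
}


P1's block does not declare x; resolves to the enclosing declaration at depth 0
x = 1


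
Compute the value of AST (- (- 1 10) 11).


Evaluate inner: (- 1 10) = -9
Evaluate root: (- -9 11) = -20
Result: -20


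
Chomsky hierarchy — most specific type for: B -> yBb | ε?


Single nonterminal LHS, but y^n b^n is not regular
Classification: Type 2 (Context-Free)


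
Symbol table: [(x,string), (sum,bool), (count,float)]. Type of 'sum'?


Lookup 'sum' → type bool


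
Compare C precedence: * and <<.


'*' is multiplicative (level 10); '<<' is shift (level 8)
Higher level binds tighter
'*' has higher precedence than '<<'


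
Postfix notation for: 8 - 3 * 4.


* has higher precedence, evaluate 3*4 first
Postfix: 8 3 4 * -


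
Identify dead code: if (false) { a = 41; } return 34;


condition is constant false, so the whole block is unreachable
Dead: 'if (false) { a = 41; }'


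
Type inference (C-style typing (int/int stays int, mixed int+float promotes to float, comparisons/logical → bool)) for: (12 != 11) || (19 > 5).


Operand types: bool || bool
Rule: logical operators take bool operands and yield bool
Result type: bool


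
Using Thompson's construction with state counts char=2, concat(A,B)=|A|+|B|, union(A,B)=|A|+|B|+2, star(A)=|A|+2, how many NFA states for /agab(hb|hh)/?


Syntax tree has 8 char leaf(s), 1 union(s), 0 star(s)
chars contribute 8×2 = 16; each union adds +2; each star adds +2
Total: 16 + 2 + 0 = 18 states


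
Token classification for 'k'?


Pattern: letter/underscore followed by alphanumerics, not a keyword
Type: IDENTIFIER


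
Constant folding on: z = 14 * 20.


14 * 20 = 280 at compile time
Optimized: z = 280


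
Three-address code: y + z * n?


Break into single-operator statements:
t1 = z * n
t2 = y + t1


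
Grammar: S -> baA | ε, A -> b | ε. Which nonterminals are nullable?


A nonterminal is nullable iff some alternative derives ε (directly, or every symbol in it is nullable)
Nullable: {A, S}


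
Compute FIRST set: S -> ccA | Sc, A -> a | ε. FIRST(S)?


Per alternative of S: FIRST(ccA) = {c}; FIRST(Sc) = {c}
FIRST(S) = {c}


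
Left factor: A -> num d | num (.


Common prefix: 'num'
Factored: A -> num A', A' -> d | (


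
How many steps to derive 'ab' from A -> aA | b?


Derivation: A => aA => ab
Steps: 2


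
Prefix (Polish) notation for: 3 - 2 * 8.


'*' binds tighter: tree is (- 3 (* 2 8))
Prefix: - 3 * 2 8


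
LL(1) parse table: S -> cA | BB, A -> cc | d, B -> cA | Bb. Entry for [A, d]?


For [A, d]: 'd' ∈ FIRST(d)
Entry: A -> d


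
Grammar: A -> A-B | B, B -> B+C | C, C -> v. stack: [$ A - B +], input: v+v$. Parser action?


no handle; shift 'v'
Action: shift


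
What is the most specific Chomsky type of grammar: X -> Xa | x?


Left-linear: every RHS is a terminal or one nonterminal followed by a terminal
Classification: Type 3 (Regular)


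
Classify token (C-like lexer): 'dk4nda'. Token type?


Pattern: letter/underscore followed by alphanumerics, not a keyword
Type: IDENTIFIER


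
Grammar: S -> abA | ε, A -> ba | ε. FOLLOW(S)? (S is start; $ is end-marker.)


$ ∈ FOLLOW(S). For each A -> αBβ: add FIRST(β)\{ε} to FOLLOW(B); if β nullable, add FOLLOW(A).
FOLLOW(S) = {$}


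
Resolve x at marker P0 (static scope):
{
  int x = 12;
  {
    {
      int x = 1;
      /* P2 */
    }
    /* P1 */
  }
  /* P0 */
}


x declared in the same block as P0
x = 12


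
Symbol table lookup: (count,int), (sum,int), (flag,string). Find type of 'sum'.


Lookup 'sum' → type int


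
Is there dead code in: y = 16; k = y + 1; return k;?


y is read by k's definition; k is returned
No dead code


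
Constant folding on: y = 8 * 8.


8 * 8 = 64 at compile time
Optimized: y = 64


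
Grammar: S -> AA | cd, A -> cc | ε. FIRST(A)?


Per alternative of A: FIRST(cc) = {c}; FIRST(ε) = {ε}
FIRST(A) = {c, ε}


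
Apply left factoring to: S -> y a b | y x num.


Common prefix: 'y'
Factored: S -> y S', S' -> a b | x num


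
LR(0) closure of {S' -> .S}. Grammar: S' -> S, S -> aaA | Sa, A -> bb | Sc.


Start: S' -> .S
For each item with dot before a nonterminal B, add B -> .γ for every B-production
Closure: [S' -> .S, S -> .aaA, S -> .Sa]


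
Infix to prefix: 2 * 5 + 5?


left-to-right (same/higher precedence on left): tree is (+ (* 2 5) 5)
Prefix: + * 2 5 5


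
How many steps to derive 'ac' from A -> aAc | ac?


Derivation: A => ac
Steps: 1


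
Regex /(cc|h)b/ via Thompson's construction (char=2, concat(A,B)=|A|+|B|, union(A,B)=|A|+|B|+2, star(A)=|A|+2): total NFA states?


Syntax tree has 4 char leaf(s), 1 union(s), 0 star(s)
chars contribute 4×2 = 8; each union adds +2; each star adds +2
Total: 8 + 2 + 0 = 10 states


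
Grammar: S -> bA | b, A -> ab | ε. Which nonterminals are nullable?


A nonterminal is nullable iff some alternative derives ε (directly, or every symbol in it is nullable)
Nullable: {A}


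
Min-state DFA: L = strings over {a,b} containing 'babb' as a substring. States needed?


KMP-style automaton: 4 progress states + 1 absorbing accept = 5
Minimal DFA: 5 states


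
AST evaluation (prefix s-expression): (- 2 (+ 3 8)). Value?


Evaluate inner: (+ 3 8) = 11
Evaluate root: (- 2 11) = -9
Result: -9


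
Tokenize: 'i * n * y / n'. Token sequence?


Scan left to right, longest-match per lexeme
Tokens: ID(i), OP(*), ID(n), OP(*), ID(y), OP(/), ID(n)


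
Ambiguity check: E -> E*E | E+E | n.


'n*n+n' has two parse trees (no precedence encoded between * and +)
Ambiguous


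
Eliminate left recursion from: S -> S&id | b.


Left-recursive alternatives: S&id; non-recursive: b
Introduce S': S -> bS', S' -> &idS' | ε


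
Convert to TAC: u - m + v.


Break into single-operator statements:
t1 = u - m
t2 = t1 + v


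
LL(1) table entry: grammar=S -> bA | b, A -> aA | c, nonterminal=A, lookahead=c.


For [A, c]: 'c' ∈ FIRST(c)
Entry: A -> c


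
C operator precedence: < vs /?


'/' is multiplicative (level 10); '<' is relational (level 7)
Higher level binds tighter
'/' has higher precedence than '<'


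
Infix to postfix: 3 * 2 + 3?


Left to right (same or higher precedence on left)
Postfix: 3 2 * 3 +


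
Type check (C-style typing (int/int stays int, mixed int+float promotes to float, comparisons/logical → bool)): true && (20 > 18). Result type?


Operand types: bool && bool
Rule: logical operators take bool operands and yield bool
Result type: bool


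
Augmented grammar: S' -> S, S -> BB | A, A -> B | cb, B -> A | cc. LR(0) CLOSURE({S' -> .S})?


Start: S' -> .S
For each item with dot before a nonterminal B, add B -> .γ for every B-production
Closure: [S' -> .S, S -> .BB, S -> .A, B -> .A, B -> .cc, A -> .B, A -> .cb]


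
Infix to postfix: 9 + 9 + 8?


Left to right (same or higher precedence on left)
Postfix: 9 9 + 8 +


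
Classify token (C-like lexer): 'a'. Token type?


Pattern: letter/underscore followed by alphanumerics, not a keyword
Type: IDENTIFIER


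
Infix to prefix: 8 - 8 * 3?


'*' binds tighter: tree is (- 8 (* 8 3))
Prefix: - 8 * 8 3


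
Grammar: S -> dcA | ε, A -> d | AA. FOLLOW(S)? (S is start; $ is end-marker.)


$ ∈ FOLLOW(S). For each A -> αBβ: add FIRST(β)\{ε} to FOLLOW(B); if β nullable, add FOLLOW(A).
FOLLOW(S) = {$}


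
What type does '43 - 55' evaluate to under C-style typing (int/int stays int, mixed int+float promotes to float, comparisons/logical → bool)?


Operand types: int - int
Rule: mixed int/float promotes to float; int/int stays int
Result type: int


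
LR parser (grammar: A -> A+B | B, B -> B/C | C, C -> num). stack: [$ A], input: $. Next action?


start symbol A on stack, input exhausted
Action: accept


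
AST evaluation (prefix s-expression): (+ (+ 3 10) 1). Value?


Evaluate inner: (+ 3 10) = 13
Evaluate root: (+ 13 1) = 14
Result: 14


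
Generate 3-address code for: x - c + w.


Break into single-operator statements:
t1 = x - c
t2 = t1 + w


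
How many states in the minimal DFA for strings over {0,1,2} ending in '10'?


Track the longest suffix of input matching a prefix of '10': 3 classes (prefixes of length 0..2)
Minimal DFA: 3 states


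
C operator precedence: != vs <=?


'<=' is relational (level 7); '!=' is equality (level 6)
Higher level binds tighter
'<=' has higher precedence than '!='


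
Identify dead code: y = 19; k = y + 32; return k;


y is read by k's definition; k is returned
No dead code


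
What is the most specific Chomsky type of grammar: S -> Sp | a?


Left-linear: every RHS is a terminal or one nonterminal followed by a terminal
Classification: Type 3 (Regular)


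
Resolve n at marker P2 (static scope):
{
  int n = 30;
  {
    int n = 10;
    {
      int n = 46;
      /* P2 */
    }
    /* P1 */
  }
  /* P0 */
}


n declared in the same block as P2
n = 46


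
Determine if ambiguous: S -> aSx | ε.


balanced a^n…x^n: each string has a unique parse
Unambiguous


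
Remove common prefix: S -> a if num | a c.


Common prefix: 'a'
Factored: S -> a S', S' -> if num | c


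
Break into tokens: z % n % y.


Scan left to right, longest-match per lexeme
Tokens: ID(z), OP(%), ID(n), OP(%), ID(y)


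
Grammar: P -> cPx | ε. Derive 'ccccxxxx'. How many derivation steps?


Derivation: P => cPx => ccPxx => cccPxxx => ccccPxxxx => ccccxxxx
Steps: 5


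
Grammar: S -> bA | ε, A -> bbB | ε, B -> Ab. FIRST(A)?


Per alternative of A: FIRST(bbB) = {b}; FIRST(ε) = {ε}
FIRST(A) = {b, ε}


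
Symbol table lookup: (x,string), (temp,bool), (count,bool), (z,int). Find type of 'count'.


Lookup 'count' → type bool


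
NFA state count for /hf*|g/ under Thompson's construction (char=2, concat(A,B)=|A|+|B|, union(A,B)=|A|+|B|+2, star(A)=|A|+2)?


Syntax tree has 3 char leaf(s), 1 union(s), 1 star(s)
chars contribute 3×2 = 6; each union adds +2; each star adds +2
Total: 6 + 2 + 2 = 10 states


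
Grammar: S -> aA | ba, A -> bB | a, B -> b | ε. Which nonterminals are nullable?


A nonterminal is nullable iff some alternative derives ε (directly, or every symbol in it is nullable)
Nullable: {B}


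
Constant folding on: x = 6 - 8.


6 - 8 = -2 at compile time
Optimized: x = -2


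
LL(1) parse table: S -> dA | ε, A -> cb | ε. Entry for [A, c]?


For [A, c]: 'c' ∈ FIRST(cb)
Entry: A -> cb


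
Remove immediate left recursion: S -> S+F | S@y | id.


Left-recursive alternatives: S+F, S@y; non-recursive: id
Introduce S': S -> idS', S' -> +FS' | @yS' | ε


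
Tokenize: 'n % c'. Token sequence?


Scan left to right, longest-match per lexeme
Tokens: ID(n), OP(%), ID(c)


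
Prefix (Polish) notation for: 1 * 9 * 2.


left-to-right (same/higher precedence on left): tree is (* (* 1 9) 2)
Prefix: * * 1 9 2


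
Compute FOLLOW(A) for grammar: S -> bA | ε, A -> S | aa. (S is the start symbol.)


$ ∈ FOLLOW(S). For each A -> αBβ: add FIRST(β)\{ε} to FOLLOW(B); if β nullable, add FOLLOW(A).
FOLLOW(A) = {$}


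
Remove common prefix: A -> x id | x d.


Common prefix: 'x'
Factored: A -> x A', A' -> id | d


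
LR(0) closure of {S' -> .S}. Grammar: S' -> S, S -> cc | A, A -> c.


Start: S' -> .S
For each item with dot before a nonterminal B, add B -> .γ for every B-production
Closure: [S' -> .S, S -> .cc, S -> .A, A -> .c]


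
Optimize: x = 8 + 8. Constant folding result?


8 + 8 = 16 at compile time
Optimized: x = 16


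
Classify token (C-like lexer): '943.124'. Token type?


Pattern: digits with a decimal point
Type: FLOAT_LITERAL


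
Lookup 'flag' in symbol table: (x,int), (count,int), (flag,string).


Lookup 'flag' → type string


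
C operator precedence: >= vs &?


'>=' is relational (level 7); '&' is bitwise AND (level 5)
Higher level binds tighter
'>=' has higher precedence than '&'


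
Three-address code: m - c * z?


Break into single-operator statements:
t1 = c * z
t2 = m - t1


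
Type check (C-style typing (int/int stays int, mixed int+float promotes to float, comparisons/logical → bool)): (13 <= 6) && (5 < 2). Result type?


Operand types: bool && bool
Rule: logical operators take bool operands and yield bool
Result type: bool


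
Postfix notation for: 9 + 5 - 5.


Left to right (same or higher precedence on left)
Postfix: 9 5 + 5 -


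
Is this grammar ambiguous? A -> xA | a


right-linear, alternatives start with distinct terminals 'x' vs 'a': unique leftmost derivation
Unambiguous


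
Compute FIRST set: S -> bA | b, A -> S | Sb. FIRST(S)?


Per alternative of S: FIRST(bA) = {b}; FIRST(b) = {b}
FIRST(S) = {b}


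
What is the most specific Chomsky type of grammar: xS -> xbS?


LHS has context (more than one symbol) and |LHS| ≤ |RHS|
Classification: Type 1 (Context-Sensitive)


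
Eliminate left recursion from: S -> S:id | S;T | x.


Left-recursive alternatives: S:id, S;T; non-recursive: x
Introduce S': S -> xS', S' -> :idS' | ;TS' | ε


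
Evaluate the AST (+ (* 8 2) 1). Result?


Evaluate inner: (* 8 2) = 16
Evaluate root: (+ 16 1) = 17
Result: 17


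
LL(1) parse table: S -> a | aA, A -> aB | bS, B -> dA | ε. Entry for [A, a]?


For [A, a]: 'a' ∈ FIRST(aB)
Entry: A -> aB


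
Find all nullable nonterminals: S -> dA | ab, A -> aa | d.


A nonterminal is nullable iff some alternative derives ε (directly, or every symbol in it is nullable)
Nullable: {}


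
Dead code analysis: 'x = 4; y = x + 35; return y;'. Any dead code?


x is read by y's definition; y is returned
No dead code


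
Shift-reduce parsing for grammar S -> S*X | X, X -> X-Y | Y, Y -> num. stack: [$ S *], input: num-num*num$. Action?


no handle ('S*' is not any RHS); shift 'num'
Action: shift


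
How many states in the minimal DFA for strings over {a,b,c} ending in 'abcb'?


Track the longest suffix of input matching a prefix of 'abcb': 5 classes (prefixes of length 0..4)
Minimal DFA: 5 states


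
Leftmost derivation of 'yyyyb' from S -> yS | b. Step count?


Derivation: S => yS => yyS => yyyS => yyyyS => yyyyb
Steps: 5


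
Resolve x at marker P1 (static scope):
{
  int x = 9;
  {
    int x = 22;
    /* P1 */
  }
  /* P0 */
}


x declared in the same block as P1
x = 22


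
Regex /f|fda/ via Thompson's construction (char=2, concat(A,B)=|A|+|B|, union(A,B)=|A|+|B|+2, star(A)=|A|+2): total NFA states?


Syntax tree has 4 char leaf(s), 1 union(s), 0 star(s)
chars contribute 4×2 = 8; each union adds +2; each star adds +2
Total: 8 + 2 + 0 = 10 states


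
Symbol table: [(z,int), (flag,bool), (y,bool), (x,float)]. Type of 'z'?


Lookup 'z' → type int


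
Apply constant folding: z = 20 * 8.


20 * 8 = 160 at compile time
Optimized: z = 160


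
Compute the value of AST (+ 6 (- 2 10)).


Evaluate inner: (- 2 10) = -8
Evaluate root: (+ 6 -8) = -2
Result: -2


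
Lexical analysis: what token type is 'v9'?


Pattern: letter/underscore followed by alphanumerics, not a keyword
Type: IDENTIFIER


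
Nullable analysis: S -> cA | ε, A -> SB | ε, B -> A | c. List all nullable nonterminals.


A nonterminal is nullable iff some alternative derives ε (directly, or every symbol in it is nullable)
Nullable: {A, B, S}


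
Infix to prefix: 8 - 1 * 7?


'*' binds tighter: tree is (- 8 (* 1 7))
Prefix: - 8 * 1 7


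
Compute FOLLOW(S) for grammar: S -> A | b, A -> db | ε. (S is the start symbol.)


$ ∈ FOLLOW(S). For each A -> αBβ: add FIRST(β)\{ε} to FOLLOW(B); if β nullable, add FOLLOW(A).
FOLLOW(S) = {$}


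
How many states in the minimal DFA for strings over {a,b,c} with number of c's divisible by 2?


Track (count of c) mod 2: states 0..1, accept at 0
Minimal DFA: 2 states


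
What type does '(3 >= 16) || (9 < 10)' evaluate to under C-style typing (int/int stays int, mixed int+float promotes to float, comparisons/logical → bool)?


Operand types: bool || bool
Rule: logical operators take bool operands and yield bool
Result type: bool


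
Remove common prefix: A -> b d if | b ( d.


Common prefix: 'b'
Factored: A -> b A', A' -> d if | ( d


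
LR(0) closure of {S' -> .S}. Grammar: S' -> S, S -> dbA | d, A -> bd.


Start: S' -> .S
For each item with dot before a nonterminal B, add B -> .γ for every B-production
Closure: [S' -> .S, S -> .dbA, S -> .d]


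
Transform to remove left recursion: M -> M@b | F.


Left-recursive alternatives: M@b; non-recursive: F
Introduce M': M -> FM', M' -> @bM' | ε


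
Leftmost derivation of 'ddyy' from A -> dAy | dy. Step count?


Derivation: A => dAy => ddyy
Steps: 2


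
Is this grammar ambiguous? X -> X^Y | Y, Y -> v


precedence layered via separate nonterminal Y: deterministic
Unambiguous


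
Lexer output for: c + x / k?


Scan left to right, longest-match per lexeme
Tokens: ID(c), OP(+), ID(x), OP(/), ID(k)


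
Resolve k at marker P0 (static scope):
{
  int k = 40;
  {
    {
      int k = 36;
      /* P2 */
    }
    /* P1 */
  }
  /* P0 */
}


k declared in the same block as P0
k = 40


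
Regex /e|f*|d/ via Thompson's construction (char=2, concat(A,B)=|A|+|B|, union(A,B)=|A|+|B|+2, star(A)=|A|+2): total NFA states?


Syntax tree has 3 char leaf(s), 2 union(s), 1 star(s)
chars contribute 3×2 = 6; each union adds +2; each star adds +2
Total: 6 + 4 + 2 = 12 states


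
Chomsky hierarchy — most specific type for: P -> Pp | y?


Left-linear: every RHS is a terminal or one nonterminal followed by a terminal
Classification: Type 3 (Regular)


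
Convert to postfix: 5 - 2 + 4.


Left to right (same or higher precedence on left)
Postfix: 5 2 - 4 +


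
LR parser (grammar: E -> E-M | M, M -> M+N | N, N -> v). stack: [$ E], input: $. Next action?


start symbol E on stack, input exhausted
Action: accept


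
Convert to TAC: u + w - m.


Break into single-operator statements:
t1 = u + w
t2 = t1 - m


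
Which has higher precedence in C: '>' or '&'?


'>' is relational (level 7); '&' is bitwise AND (level 5)
Higher level binds tighter
'>' has higher precedence than '&'


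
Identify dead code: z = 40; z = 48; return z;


first assignment to z is overwritten before any read
Dead: 'z = 40'


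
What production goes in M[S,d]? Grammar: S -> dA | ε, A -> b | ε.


For [S, d]: 'd' ∈ FIRST(dA)
Entry: S -> dA


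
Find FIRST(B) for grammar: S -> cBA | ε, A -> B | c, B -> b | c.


Per alternative of B: FIRST(b) = {b}; FIRST(c) = {c}
FIRST(B) = {b, c}


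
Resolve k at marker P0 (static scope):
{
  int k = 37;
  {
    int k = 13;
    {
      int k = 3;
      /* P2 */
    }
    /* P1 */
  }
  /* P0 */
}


k declared in the same block as P0
k = 37


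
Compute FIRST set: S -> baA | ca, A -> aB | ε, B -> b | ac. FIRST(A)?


Per alternative of A: FIRST(aB) = {a}; FIRST(ε) = {ε}
FIRST(A) = {a, ε}


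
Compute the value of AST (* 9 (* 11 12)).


Evaluate inner: (* 11 12) = 132
Evaluate root: (* 9 132) = 1188
Result: 1188


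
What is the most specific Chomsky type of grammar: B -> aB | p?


Right-linear: every RHS is a terminal or a terminal followed by one nonterminal
Classification: Type 3 (Regular)


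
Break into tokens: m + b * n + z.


Scan left to right, longest-match per lexeme
Tokens: ID(m), OP(+), ID(b), OP(*), ID(n), OP(+), ID(z)


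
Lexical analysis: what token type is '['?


Pattern: delimiter/punctuation
Type: PUNCTUATION


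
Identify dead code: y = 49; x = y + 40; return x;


y is read by x's definition; x is returned
No dead code


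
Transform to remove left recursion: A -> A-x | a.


Left-recursive alternatives: A-x; non-recursive: a
Introduce A': A -> aA', A' -> -xA' | ε


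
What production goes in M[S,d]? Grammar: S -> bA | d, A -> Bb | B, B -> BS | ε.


For [S, d]: 'd' ∈ FIRST(d)
Entry: S -> d


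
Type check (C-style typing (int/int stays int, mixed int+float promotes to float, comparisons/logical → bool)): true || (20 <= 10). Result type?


Operand types: bool || bool
Rule: logical operators take bool operands and yield bool
Result type: bool


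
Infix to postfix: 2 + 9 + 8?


Left to right (same or higher precedence on left)
Postfix: 2 9 + 8 +


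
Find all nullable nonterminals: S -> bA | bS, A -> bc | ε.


A nonterminal is nullable iff some alternative derives ε (directly, or every symbol in it is nullable)
Nullable: {A}


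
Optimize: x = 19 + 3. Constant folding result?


19 + 3 = 22 at compile time
Optimized: x = 22


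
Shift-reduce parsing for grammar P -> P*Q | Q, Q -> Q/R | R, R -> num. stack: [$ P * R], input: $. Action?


'R' (not preceded by Q/) is the handle for Q -> R
Action: reduce (Q -> R)


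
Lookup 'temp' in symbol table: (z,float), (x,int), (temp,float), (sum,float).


Lookup 'temp' → type float


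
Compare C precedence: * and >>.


'*' is multiplicative (level 10); '>>' is shift (level 8)
Higher level binds tighter
'*' has higher precedence than '>>'


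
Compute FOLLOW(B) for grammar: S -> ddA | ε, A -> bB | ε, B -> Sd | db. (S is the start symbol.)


$ ∈ FOLLOW(S). For each A -> αBβ: add FIRST(β)\{ε} to FOLLOW(B); if β nullable, add FOLLOW(A).
FOLLOW(B) = {$, d}


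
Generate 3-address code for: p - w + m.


Break into single-operator statements:
t1 = p - w
t2 = t1 + m


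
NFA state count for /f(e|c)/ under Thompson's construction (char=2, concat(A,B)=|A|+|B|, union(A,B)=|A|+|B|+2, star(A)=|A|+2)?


Syntax tree has 3 char leaf(s), 1 union(s), 0 star(s)
chars contribute 3×2 = 6; each union adds +2; each star adds +2
Total: 6 + 2 + 0 = 8 states


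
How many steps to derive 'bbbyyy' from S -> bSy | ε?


Derivation: S => bSy => bbSyy => bbbSyyy => bbbyyy
Steps: 4


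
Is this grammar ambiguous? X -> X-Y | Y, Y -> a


precedence layered via separate nonterminal Y: deterministic
Unambiguous


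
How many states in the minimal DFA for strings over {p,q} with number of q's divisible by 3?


Track (count of q) mod 3: states 0..2, accept at 0
Minimal DFA: 3 states


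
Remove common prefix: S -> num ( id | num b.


Common prefix: 'num'
Factored: S -> num S', S' -> ( id | b


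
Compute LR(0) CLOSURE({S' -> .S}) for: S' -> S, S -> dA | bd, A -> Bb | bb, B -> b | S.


Start: S' -> .S
For each item with dot before a nonterminal B, add B -> .γ for every B-production
Closure: [S' -> .S, S -> .dA, S -> .bd]


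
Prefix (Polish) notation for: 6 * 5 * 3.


left-to-right (same/higher precedence on left): tree is (* (* 6 5) 3)
Prefix: * * 6 5 3


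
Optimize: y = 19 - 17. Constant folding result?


19 - 17 = 2 at compile time
Optimized: y = 2


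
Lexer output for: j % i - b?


Scan left to right, longest-match per lexeme
Tokens: ID(j), OP(%), ID(i), OP(-), ID(b)


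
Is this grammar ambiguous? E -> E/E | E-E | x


'x/x-x' has two parse trees (no precedence encoded between / and -)
Ambiguous


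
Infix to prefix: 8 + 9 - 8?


left-to-right (same/higher precedence on left): tree is (- (+ 8 9) 8)
Prefix: - + 8 9 8


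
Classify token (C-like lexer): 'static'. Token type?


Pattern: reserved word
Type: KEYWORD


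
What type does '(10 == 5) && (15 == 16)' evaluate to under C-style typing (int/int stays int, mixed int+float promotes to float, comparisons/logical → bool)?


Operand types: bool && bool
Rule: logical operators take bool operands and yield bool
Result type: bool


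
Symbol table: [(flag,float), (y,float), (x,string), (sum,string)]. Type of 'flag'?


Lookup 'flag' → type float


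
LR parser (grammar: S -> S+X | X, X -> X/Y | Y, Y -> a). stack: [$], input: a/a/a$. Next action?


no handle on stack; shift 'a'
Action: shift


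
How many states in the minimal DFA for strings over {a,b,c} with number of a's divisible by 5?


Track (count of a) mod 5: states 0..4, accept at 0
Minimal DFA: 5 states


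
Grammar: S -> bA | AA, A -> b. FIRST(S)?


Per alternative of S: FIRST(bA) = {b}; FIRST(AA) = {b}
FIRST(S) = {b}


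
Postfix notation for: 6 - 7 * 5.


* has higher precedence, evaluate 7*5 first
Postfix: 6 7 5 * -


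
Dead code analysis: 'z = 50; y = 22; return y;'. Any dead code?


z is assigned but never read
Dead: 'z = 50'


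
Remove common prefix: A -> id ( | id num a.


Common prefix: 'id'
Factored: A -> id A', A' -> ( | num a


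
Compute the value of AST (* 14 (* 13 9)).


Evaluate inner: (* 13 9) = 117
Evaluate root: (* 14 117) = 1638
Result: 1638


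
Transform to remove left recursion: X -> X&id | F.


Left-recursive alternatives: X&id; non-recursive: F
Introduce X': X -> FX', X' -> &idX' | ε


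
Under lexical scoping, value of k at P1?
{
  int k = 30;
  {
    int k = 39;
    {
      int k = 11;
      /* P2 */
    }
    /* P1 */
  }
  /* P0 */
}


k declared in the same block as P1
k = 39


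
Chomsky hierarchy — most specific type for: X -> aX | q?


Right-linear: every RHS is a terminal or a terminal followed by one nonterminal
Classification: Type 3 (Regular)


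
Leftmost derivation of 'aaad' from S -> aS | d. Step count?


Derivation: S => aS => aaS => aaaS => aaad
Steps: 4


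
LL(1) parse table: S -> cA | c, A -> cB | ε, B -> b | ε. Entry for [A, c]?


For [A, c]: 'c' ∈ FIRST(cB)
Entry: A -> cB


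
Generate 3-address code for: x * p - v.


Break into single-operator statements:
t1 = x * p
t2 = t1 - v


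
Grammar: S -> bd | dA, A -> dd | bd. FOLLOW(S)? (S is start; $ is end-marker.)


$ ∈ FOLLOW(S). For each A -> αBβ: add FIRST(β)\{ε} to FOLLOW(B); if β nullable, add FOLLOW(A).
FOLLOW(S) = {$}


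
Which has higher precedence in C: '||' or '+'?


'+' is additive (level 9); '||' is logical OR (level 1)
Higher level binds tighter
'+' has higher precedence than '||'


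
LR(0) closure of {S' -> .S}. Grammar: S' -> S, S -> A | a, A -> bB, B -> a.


Start: S' -> .S
For each item with dot before a nonterminal B, add B -> .γ for every B-production
Closure: [S' -> .S, S -> .A, S -> .a, A -> .bB]


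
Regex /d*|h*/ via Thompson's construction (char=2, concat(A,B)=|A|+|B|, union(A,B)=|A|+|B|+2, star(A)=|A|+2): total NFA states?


Syntax tree has 2 char leaf(s), 1 union(s), 2 star(s)
chars contribute 2×2 = 4; each union adds +2; each star adds +2
Total: 4 + 2 + 4 = 10 states


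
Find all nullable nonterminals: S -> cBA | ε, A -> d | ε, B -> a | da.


A nonterminal is nullable iff some alternative derives ε (directly, or every symbol in it is nullable)
Nullable: {A, S}


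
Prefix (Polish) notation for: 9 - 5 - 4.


left-to-right (same/higher precedence on left): tree is (- (- 9 5) 4)
Prefix: - - 9 5 4


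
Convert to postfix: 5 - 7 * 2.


* has higher precedence, evaluate 7*2 first
Postfix: 5 7 2 * -


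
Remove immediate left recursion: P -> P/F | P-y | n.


Left-recursive alternatives: P/F, P-y; non-recursive: n
Introduce P': P -> nP', P' -> /FP' | -yP' | ε


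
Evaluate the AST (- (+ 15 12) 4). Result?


Evaluate inner: (+ 15 12) = 27
Evaluate root: (- 27 4) = 23
Result: 23


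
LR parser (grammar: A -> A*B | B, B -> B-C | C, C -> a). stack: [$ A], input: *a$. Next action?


shift '*' to continue A -> A*B
Action: shift


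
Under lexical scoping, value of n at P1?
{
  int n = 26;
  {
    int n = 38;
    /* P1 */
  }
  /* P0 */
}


n declared in the same block as P1
n = 38


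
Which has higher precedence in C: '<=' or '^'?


'<=' is relational (level 7); '^' is bitwise XOR (level 4)
Higher level binds tighter
'<=' has higher precedence than '^'


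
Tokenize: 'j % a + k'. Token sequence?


Scan left to right, longest-match per lexeme
Tokens: ID(j), OP(%), ID(a), OP(+), ID(k)


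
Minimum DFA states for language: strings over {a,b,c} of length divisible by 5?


Track length mod 5: states 0..4, accept at 0
Minimal DFA: 5 states


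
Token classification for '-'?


Pattern: operator symbol
Type: OPERATOR


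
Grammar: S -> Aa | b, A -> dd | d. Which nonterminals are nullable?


A nonterminal is nullable iff some alternative derives ε (directly, or every symbol in it is nullable)
Nullable: {}


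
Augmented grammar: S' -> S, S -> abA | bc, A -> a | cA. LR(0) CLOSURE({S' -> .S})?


Start: S' -> .S
For each item with dot before a nonterminal B, add B -> .γ for every B-production
Closure: [S' -> .S, S -> .abA, S -> .bc]


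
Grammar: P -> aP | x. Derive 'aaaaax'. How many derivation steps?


Derivation: P => aP => aaP => aaaP => aaaaP => aaaaaP => aaaaax
Steps: 6


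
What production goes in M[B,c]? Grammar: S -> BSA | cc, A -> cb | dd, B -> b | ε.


For [B, c]: ε is nullable and 'c' ∈ FOLLOW(B)
Entry: B -> ε


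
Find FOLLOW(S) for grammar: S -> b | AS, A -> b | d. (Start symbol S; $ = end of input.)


$ ∈ FOLLOW(S). For each A -> αBβ: add FIRST(β)\{ε} to FOLLOW(B); if β nullable, add FOLLOW(A).
FOLLOW(S) = {$}


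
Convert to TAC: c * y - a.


Break into single-operator statements:
t1 = c * y
t2 = t1 - a


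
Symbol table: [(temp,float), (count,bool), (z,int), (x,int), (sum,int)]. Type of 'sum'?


Lookup 'sum' → type int


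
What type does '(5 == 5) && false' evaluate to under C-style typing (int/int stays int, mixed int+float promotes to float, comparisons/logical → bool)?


Operand types: bool && bool
Rule: logical operators take bool operands and yield bool
Result type: bool


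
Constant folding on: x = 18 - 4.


18 - 4 = 14 at compile time
Optimized: x = 14


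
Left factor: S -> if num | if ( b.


Common prefix: 'if'
Factored: S -> if S', S' -> num | ( b


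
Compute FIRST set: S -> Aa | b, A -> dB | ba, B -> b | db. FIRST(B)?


Per alternative of B: FIRST(b) = {b}; FIRST(db) = {d}
FIRST(B) = {b, d}


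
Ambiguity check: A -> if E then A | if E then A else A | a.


dangling else: 'if E then if E then a else a' parses two ways
Ambiguous


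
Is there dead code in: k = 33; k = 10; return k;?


first assignment to k is overwritten before any read
Dead: 'k = 33'


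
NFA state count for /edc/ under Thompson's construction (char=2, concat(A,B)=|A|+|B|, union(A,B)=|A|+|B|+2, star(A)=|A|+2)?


Syntax tree has 3 char leaf(s), 0 union(s), 0 star(s)
chars contribute 3×2 = 6; each union adds +2; each star adds +2
Total: 6 + 0 + 0 = 6 states


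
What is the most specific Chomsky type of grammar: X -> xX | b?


Right-linear: every RHS is a terminal or a terminal followed by one nonterminal
Classification: Type 3 (Regular)


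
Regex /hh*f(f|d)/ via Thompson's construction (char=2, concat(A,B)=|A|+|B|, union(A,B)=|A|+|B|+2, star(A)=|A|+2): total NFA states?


Syntax tree has 5 char leaf(s), 1 union(s), 1 star(s)
chars contribute 5×2 = 10; each union adds +2; each star adds +2
Total: 10 + 2 + 2 = 14 states


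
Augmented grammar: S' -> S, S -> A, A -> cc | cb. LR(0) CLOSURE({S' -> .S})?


Start: S' -> .S
For each item with dot before a nonterminal B, add B -> .γ for every B-production
Closure: [S' -> .S, S -> .A, A -> .cc, A -> .cb]


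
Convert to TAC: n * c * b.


Break into single-operator statements:
t1 = n * c
t2 = t1 * b


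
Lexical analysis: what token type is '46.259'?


Pattern: digits with a decimal point
Type: FLOAT_LITERAL


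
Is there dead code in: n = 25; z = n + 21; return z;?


n is read by z's definition; z is returned
No dead code


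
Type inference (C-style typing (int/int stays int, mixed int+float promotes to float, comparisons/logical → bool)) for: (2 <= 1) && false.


Operand types: bool && bool
Rule: logical operators take bool operands and yield bool
Result type: bool


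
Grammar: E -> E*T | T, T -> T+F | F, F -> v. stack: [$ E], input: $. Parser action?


start symbol E on stack, input exhausted
Action: accept


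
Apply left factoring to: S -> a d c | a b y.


Common prefix: 'a'
Factored: S -> a S', S' -> d c | b y
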